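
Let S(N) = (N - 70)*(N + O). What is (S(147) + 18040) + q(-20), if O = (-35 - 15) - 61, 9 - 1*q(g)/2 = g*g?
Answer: 20030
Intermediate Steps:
q(g) = 18 - 2*g² (q(g) = 18 - 2*g*g = 18 - 2*g²)
O = -111 (O = -50 - 61 = -111)
S(N) = (-111 + N)*(-70 + N) (S(N) = (N - 70)*(N - 111) = (-70 + N)*(-111 + N) = (-111 + N)*(-70 + N))
(S(147) + 18040) + q(-20) = ((7770 + 147² - 181*147) + 18040) + (18 - 2*(-20)²) = ((7770 + 21609 - 26607) + 18040) + (18 - 2*400) = (2772 + 18040) + (18 - 800) = 20812 - 782 = 20030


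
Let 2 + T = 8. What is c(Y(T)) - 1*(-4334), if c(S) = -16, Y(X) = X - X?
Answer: 4318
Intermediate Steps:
T = 6 (T = -2 + 8 = 6)
Y(X) = 0
c(Y(T)) - 1*(-4334) = -16 - 1*(-4334) = -16 + 4334 = 4318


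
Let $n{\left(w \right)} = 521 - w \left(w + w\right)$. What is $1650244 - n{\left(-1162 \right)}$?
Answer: $4350211$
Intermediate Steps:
$n{\left(w \right)} = 521 - 2 w^{2}$ ($n{\left(w \right)} = 521 - w 2 w = 521 - 2 w^{2}$)
$1650244 - n{\left(-1162 \right)} = 1650244 - \left(521 - 2 \left(-1162\right)^{2}\right) = 1650244 - \left(521 - 2700488\right) = 1650244 - -2699967 = 1650244 + 2699967 = 4350211$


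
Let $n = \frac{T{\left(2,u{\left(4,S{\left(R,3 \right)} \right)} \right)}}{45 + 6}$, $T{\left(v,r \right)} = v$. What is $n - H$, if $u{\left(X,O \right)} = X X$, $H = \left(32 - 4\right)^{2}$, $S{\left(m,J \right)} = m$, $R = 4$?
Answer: $- \frac{39982}{51} \approx -783.96$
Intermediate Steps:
$H = 784$ ($H = 28^{2} = 784$)
$u{\left(X,O \right)} = X^{2}$
$n = \frac{2}{51}$ ($n = \frac{2}{45 + 6} = \frac{2}{51} \approx 0.039216$)
$n - H = \frac{2}{51} - 784 = - \frac{39982}{51}$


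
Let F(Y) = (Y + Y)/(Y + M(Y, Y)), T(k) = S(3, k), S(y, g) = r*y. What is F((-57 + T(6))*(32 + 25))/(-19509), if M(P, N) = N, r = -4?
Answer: -1/19509 ≈ -5.1258e-5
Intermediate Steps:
S(y, g) = -4*y
T(k) = -12 (T(k) = -4*3 = -12)
F(Y) = 1 (F(Y) = (Y + Y)/(Y + Y) = (2*Y)/((2*Y)) = (2*Y)*(1/(2*Y)) = 1)
F((-57 + T(6))*(32 + 25))/(-19509) = 1/(-19509) = 1*(-1/19509) = -1/19509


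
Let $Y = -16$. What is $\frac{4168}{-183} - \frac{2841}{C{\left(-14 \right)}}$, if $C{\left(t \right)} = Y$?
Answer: $\frac{453215}{2928} \approx 154.79$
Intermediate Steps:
$C{\left(t \right)} = -16$
$\frac{4168}{-183} - \frac{2841}{C{\left(-14 \right)}} = \frac{4168}{-183} - \frac{2841}{-16} = 4168 \left(- \frac{1}{183}\right) - - \frac{2841}{16} = - \frac{4168}{183} + \frac{2841}{16} = \frac{453215}{2928}$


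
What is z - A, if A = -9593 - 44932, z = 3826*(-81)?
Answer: -255381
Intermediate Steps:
z = -309906
A = -54525
z - A = -309906 - 1*(-54525) = -309906 + 54525 = -255381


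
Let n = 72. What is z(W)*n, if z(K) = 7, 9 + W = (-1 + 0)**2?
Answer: 504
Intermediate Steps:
W = -8 (W = -9 + (-1 + 0)**2 = -9 + (-1)**2 = -9 + 1 = -8)
z(W)*n = 7*72 = 504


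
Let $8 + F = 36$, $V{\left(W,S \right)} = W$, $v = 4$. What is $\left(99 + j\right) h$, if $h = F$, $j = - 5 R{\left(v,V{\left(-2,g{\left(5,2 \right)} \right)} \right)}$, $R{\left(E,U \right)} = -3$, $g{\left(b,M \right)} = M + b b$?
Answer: $3192$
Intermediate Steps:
$g{\left(b,M \right)} = M + b^{2}$
$j = 15$ ($j = \left(-5\right) \left(-3\right) = 15$)
$F = 28$ ($F = -8 + 36 = 28$)
$h = 28$
$\left(99 + j\right) h = \left(99 + 15\right) 28 = 114 \cdot 28 = 3192$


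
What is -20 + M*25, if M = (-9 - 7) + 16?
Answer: -20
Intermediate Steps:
M = 0 (M = -16 + 16 = 0)
-20 + M*25 = -20 + 0*25 = -20 + 0 = -20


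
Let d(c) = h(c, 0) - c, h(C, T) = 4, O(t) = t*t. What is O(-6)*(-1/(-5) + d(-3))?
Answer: 1296/5 ≈ 259.20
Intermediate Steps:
O(t) = t²
d(c) = 4 - c
O(-6)*(-1/(-5) + d(-3)) = (-6)²*(-1/(-5) + (4 - 1*(-3))) = 36*(-⅕*(-1) + (4 + 3)) = 36*(⅕ + 7) = 36*(36/5) = 1296/5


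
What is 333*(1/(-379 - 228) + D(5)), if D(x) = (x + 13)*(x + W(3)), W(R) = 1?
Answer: 21829815/607 ≈ 35963.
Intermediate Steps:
D(x) = (1 + x)*(13 + x) (D(x) = (x + 13)*(x + 1) = (13 + x)*(1 + x) = (1 + x)*(13 + x))
333*(1/(-379 - 228) + D(5)) = 333*(1/(-379 - 228) + (13 + 5² + 14*5)) = 333*(1/(-607) + (13 + 25 + 70)) = 333*(-1/607 + 108) = 333*(65555/607) = 21829815/607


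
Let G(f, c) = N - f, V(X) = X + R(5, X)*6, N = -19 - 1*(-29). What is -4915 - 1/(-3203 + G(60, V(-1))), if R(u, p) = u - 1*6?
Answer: -15988494/3253 ≈ -4915.0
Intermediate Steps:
R(u, p) = -6 + u (R(u, p) = u - 6 = -6 + u)
N = 10 (N = -19 + 29 = 10)
V(X) = -6 + X (V(X) = X + (-6 + 5)*6 = X - 1*6 = X - 6 = -6 + X)
G(f, c) = 10 - f
-4915 - 1/(-3203 + G(60, V(-1))) = -4915 - 1/(-3203 + (10 - 1*60)) = -4915 - 1/(-3203 + (10 - 60)) = -4915 - 1/(-3203 - 50) = -4915 - 1/(-3253) = -4915 - 1*(-1/3253) = -4915 + 1/3253 = -15988494/3253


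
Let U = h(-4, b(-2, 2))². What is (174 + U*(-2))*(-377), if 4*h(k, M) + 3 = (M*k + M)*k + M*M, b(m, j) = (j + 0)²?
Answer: 878033/8 ≈ 1.0975e+5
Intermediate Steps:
b(m, j) = j²
h(k, M) = -¾ + M²/4 + k*(M + M*k)/4 (h(k, M) = -¾ + ((M*k + M)*k + M*M)/4 = -¾ + ((M + M*k)*k + M²)/4 = -¾ + (k*(M + M*k) + M²)/4 = -¾ + (M² + k*(M + M*k))/4 = -¾ + (M²/4 + k*(M + M*k)/4) = -¾ + M²/4 + k*(M + M*k)/4)
U = 3721/16 (U = (-¾ + (2²)²/4 + (¼)*2²*(-4) + (¼)*2²*(-4)²)² = (-¾ + (¼)*4² + (¼)*4*(-4) + (¼)*4*16)² = (-¾ + (¼)*16 - 4 + 16)² = (-¾ + 4 - 4 + 16)² = (61/4)² = 3721/16 ≈ 232.56)
(174 + U*(-2))*(-377) = (174 + (3721/16)*(-2))*(-377) = (174 - 3721/8)*(-377) = -2329/8*(-377) = 878033/8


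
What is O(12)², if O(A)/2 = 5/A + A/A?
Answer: 289/36 ≈ 8.0278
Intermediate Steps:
O(A) = 2 + 10/A (O(A) = 2*(5/A + A/A) = 2*(5/A + 1) = 2*(1 + 5/A) = 2 + 10/A)
O(12)² = (2 + 10/12)² = (2 + 10*(1/12))² = (2 + ⅚)² = (17/6)² = 289/36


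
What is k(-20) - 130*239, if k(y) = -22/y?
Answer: -310689/10 ≈ -31069.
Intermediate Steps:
k(-20) - 130*239 = -22/(-20) - 130*239 = -22*(-1/20) - 31070 = 11/10 - 31070 = -310689/10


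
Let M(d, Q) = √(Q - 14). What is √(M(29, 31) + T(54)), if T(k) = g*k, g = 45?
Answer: √(2430 + √17) ≈ 49.337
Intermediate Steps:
M(d, Q) = √(-14 + Q)
T(k) = 45*k
√(M(29, 31) + T(54)) = √(√(-14 + 31) + 45*54) = √(√17 + 2430) = √(2430 + √17)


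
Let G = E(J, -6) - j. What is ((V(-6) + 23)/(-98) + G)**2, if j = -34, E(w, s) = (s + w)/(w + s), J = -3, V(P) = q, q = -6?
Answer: 11648569/9604 ≈ 1212.9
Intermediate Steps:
V(P) = -6
E(w, s) = 1 (E(w, s) = (s + w)/(s + w) = 1)
G = 35 (G = 1 - 1*(-34) = 1 + 34 = 35)
((V(-6) + 23)/(-98) + G)**2 = ((-6 + 23)/(-98) + 35)**2 = (17*(-1/98) + 35)**2 = (-17/98 + 35)**2 = (3413/98)**2 = 11648569/9604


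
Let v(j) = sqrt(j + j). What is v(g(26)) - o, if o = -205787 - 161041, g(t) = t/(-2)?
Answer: 366828 + I*sqrt(26) ≈ 3.6683e+5 + 5.099*I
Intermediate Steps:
g(t) = -t/2 (g(t) = t*(-1/2) = -t/2)
v(j) = sqrt(2)*sqrt(j) (v(j) = sqrt(2*j) = sqrt(2)*sqrt(j))
o = -366828
v(g(26)) - o = sqrt(2)*sqrt(-1/2*26) - 1*(-366828) = sqrt(2)*sqrt(-13) + 366828 = sqrt(2)*(I*sqrt(13)) + 366828 = I*sqrt(26) + 366828 = 366828 + I*sqrt(26)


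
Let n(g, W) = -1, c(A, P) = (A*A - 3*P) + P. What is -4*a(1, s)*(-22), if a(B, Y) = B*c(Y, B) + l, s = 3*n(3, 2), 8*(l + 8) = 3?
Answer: -55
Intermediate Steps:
l = -61/8 (l = -8 + (⅛)*3 = -8 + 3/8 = -61/8 ≈ -7.6250)
c(A, P) = A² - 2*P (c(A, P) = (A² - 3*P) + P = A² - 2*P)
s = -3 (s = 3*(-1) = -3)
a(B, Y) = -61/8 + B*(Y² - 2*B) (a(B, Y) = B*(Y² - 2*B) - 61/8 = -61/8 + B*(Y² - 2*B))
-4*a(1, s)*(-22) = -4*(-61/8 - 2*1² + 1*(-3)²)*(-22) = -4*(-61/8 - 2*1 + 1*9)*(-22) = -4*(-61/8 - 2 + 9)*(-22) = -4*(-5/8)*(-22) = (5/2)*(-22) = -55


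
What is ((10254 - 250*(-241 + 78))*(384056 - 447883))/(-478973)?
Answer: 3255432308/478973 ≈ 6796.7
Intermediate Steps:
((10254 - 250*(-241 + 78))*(384056 - 447883))/(-478973) = ((10254 - 250*(-163))*(-63827))*(-1/478973) = ((10254 + 40750)*(-63827))*(-1/478973) = (51004*(-63827))*(-1/478973) = -3255432308*(-1/478973) = 3255432308/478973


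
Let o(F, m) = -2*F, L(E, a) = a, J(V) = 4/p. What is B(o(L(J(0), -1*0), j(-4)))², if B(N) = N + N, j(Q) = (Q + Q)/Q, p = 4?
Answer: 0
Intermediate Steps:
J(V) = 1 (J(V) = 4/4 = 4*(¼) = 1)
j(Q) = 2 (j(Q) = (2*Q)/Q = 2)
B(N) = 2*N
B(o(L(J(0), -1*0), j(-4)))² = (2*(-(-2)*0))² = (2*(-2*0))² = (2*0)² = 0² = 0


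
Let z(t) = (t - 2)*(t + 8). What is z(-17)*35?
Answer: 5985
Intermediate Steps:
z(t) = (-2 + t)*(8 + t)
z(-17)*35 = (-16 + (-17)² + 6*(-17))*35 = (-16 + 289 - 102)*35 = 171*35 = 5985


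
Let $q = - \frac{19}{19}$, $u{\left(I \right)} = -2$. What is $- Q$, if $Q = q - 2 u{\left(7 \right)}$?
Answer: $-3$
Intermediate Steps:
$q = -1$ ($q = \left(-19\right) \frac{1}{19} = -1$)
$Q = 3$ ($Q = -1 - -4 = -1 + 4 = 3$)
$- Q = \left(-1\right) 3 = -3$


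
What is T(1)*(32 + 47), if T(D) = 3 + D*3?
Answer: 474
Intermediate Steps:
T(D) = 3 + 3*D
T(1)*(32 + 47) = (3 + 3*1)*(32 + 47) = (3 + 3)*79 = 6*79 = 474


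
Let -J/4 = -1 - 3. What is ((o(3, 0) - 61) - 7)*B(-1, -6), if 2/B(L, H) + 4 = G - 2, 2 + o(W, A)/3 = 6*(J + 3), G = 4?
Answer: -268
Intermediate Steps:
J = 16 (J = -4*(-1 - 3) = -4*(-4) = 16)
o(W, A) = 336 (o(W, A) = -6 + 3*(6*(16 + 3)) = -6 + 3*(6*19) = -6 + 3*114 = -6 + 342 = 336)
B(L, H) = -1 (B(L, H) = 2/(-4 + (4 - 2)) = 2/(-4 + 2) = 2/(-2) = 2*(-1/2) = -1)
((o(3, 0) - 61) - 7)*B(-1, -6) = ((336 - 61) - 7)*(-1) = (275 - 7)*(-1) = 268*(-1) = -268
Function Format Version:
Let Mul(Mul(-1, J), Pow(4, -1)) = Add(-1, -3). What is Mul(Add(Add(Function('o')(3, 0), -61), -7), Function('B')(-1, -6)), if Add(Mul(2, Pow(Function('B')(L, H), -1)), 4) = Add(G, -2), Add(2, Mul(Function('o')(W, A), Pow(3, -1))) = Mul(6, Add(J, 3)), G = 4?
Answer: -268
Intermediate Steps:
J = 16 (J = Mul(-4, Add(-1, -3)) = Mul(-4, -4) = 16)
Function('o')(W, A) = 336 (Function('o')(W, A) = Add(-6, Mul(3, Mul(6, Add(16, 3)))) = Add(-6, Mul(3, Mul(6, 19))) = Add(-6, Mul(3, 114)) = Add(-6, 342) = 336)
Function('B')(L, H) = -1 (Function('B')(L, H) = Mul(2, Pow(Add(-4, Add(4, -2)), -1)) = Mul(2, Pow(Add(-4, 2), -1)) = Mul(2, Pow(-2, -1)) = Mul(2, Rational(-1, 2)) = -1)
Mul(Add(Add(Function('o')(3, 0), -61), -7), Function('B')(-1, -6)) = Mul(Add(Add(336, -61), -7), -1) = Mul(Add(275, -7), -1) = Mul(268, -1) = -268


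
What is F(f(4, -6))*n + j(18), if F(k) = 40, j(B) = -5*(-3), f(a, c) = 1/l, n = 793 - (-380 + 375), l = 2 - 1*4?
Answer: 31935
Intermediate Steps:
l = -2 (l = 2 - 4 = -2)
n = 798 (n = 793 - 1*(-5) = 793 + 5 = 798)
f(a, c) = -1/2 (f(a, c) = 1/(-2) = -1/2)
j(B) = 15
F(f(4, -6))*n + j(18) = 40*798 + 15 = 31920 + 15 = 31935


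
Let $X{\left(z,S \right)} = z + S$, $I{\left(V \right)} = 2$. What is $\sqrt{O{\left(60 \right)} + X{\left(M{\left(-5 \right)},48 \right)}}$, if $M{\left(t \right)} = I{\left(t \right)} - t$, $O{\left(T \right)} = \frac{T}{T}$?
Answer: $2 \sqrt{14} \approx 7.4833$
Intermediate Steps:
$O{\left(T \right)} = 1$
$M{\left(t \right)} = 2 - t$
$X{\left(z,S \right)} = S + z$
$\sqrt{O{\left(60 \right)} + X{\left(M{\left(-5 \right)},48 \right)}} = \sqrt{1 + \left(48 + \left(2 - -5\right)\right)} = \sqrt{1 + \left(48 + \left(2 + 5\right)\right)} = \sqrt{1 + \left(48 + 7\right)} = \sqrt{1 + 55} = \sqrt{56} = 2 \sqrt{14}$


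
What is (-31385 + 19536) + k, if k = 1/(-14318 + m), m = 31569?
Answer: -204407098/17251 ≈ -11849.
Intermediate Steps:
k = 1/17251 (k = 1/(-14318 + 31569) = 1/17251 ≈ 5.7968e-5)
(-31385 + 19536) + k = (-31385 + 19536) + 1/17251 = -11849 + 1/17251 = -204407098/17251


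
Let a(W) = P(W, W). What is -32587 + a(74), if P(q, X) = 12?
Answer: -32575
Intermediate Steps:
a(W) = 12
-32587 + a(74) = -32587 + 12 = -32575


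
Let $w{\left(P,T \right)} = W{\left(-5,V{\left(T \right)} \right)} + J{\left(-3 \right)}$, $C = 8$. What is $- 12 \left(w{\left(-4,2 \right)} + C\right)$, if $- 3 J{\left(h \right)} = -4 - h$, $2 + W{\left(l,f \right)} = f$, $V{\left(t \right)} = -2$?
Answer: $-52$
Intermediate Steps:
$W{\left(l,f \right)} = -2 + f$
$J{\left(h \right)} = \frac{4}{3} + \frac{h}{3}$ ($J{\left(h \right)} = - \frac{-4 - h}{3} = \frac{4}{3} + \frac{h}{3}$)
$w{\left(P,T \right)} = - \frac{11}{3}$ ($w{\left(P,T \right)} = \left(-2 - 2\right) + \left(\frac{4}{3} + \frac{1}{3} \left(-3\right)\right) = -4 + \left(\frac{4}{3} - 1\right) = -4 + \frac{1}{3} = - \frac{11}{3}$)
$- 12 \left(w{\left(-4,2 \right)} + C\right) = - 12 \left(- \frac{11}{3} + 8\right) = \left(-12\right) \frac{13}{3} = -52$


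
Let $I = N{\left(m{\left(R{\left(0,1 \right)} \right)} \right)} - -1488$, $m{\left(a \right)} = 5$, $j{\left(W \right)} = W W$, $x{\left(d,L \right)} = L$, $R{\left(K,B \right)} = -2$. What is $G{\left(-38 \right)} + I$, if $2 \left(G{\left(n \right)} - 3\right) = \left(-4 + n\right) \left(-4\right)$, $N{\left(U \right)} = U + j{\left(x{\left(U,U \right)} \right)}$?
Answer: $1605$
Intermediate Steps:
$j{\left(W \right)} = W^{2}$
$N{\left(U \right)} = U + U^{2}$
$G{\left(n \right)} = 11 - 2 n$ ($G{\left(n \right)} = 3 + \frac{\left(-4 + n\right) \left(-4\right)}{2} = 3 + \frac{16 - 4 n}{2} = 3 - \left(-8 + 2 n\right) = 11 - 2 n$)
$I = 1518$ ($I = 5 \left(1 + 5\right) - -1488 = 5 \cdot 6 + 1488 = 30 + 1488 = 1518$)
$G{\left(-38 \right)} + I = \left(11 - -76\right) + 1518 = \left(11 + 76\right) + 1518 = 87 + 1518 = 1605$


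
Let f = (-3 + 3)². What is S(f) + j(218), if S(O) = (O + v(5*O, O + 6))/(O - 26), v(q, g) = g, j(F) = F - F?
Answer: -3/13 ≈ -0.23077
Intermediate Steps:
f = 0 (f = 0² = 0)
j(F) = 0
S(O) = (6 + 2*O)/(-26 + O) (S(O) = (O + (O + 6))/(O - 26) = (O + (6 + O))/(-26 + O) = (6 + 2*O)/(-26 + O))
S(f) + j(218) = 2*(3 + 0)/(-26 + 0) + 0 = 2*3/(-26) + 0 = 2*(-1/26)*3 + 0 = -3/13 + 0 = -3/13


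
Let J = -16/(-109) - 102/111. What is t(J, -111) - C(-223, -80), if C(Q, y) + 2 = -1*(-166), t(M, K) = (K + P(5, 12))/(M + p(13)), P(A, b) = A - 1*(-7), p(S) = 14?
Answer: -9148339/53348 ≈ -171.48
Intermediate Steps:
P(A, b) = 7 + A (P(A, b) = A + 7 = 7 + A)
J = -3114/4033 (J = -16*(-1/109) - 102*1/111 = 16/109 - 34/37 = -3114/4033 ≈ -0.77213)
t(M, K) = (12 + K)/(14 + M) (t(M, K) = (K + (7 + 5))/(M + 14) = (K + 12)/(14 + M) = (12 + K)/(14 + M))
C(Q, y) = 164 (C(Q, y) = -2 - 1*(-166) = -2 + 166 = 164)
t(J, -111) - C(-223, -80) = (12 - 111)/(14 - 3114/4033) - 1*164 = -99/(53348/4033) - 164 = (4033/53348)*(-99) - 164 = -399267/53348 - 164 = -9148339/53348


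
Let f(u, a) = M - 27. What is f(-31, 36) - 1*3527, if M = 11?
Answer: -3543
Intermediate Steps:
f(u, a) = -16 (f(u, a) = 11 - 27 = -16)
f(-31, 36) - 1*3527 = -16 - 1*3527 = -16 - 3527 = -3543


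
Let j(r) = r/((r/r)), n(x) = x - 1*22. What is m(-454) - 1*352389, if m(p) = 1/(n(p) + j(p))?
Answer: -327721771/930 ≈ -3.5239e+5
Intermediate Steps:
n(x) = -22 + x (n(x) = x - 22 = -22 + x)
j(r) = r (j(r) = r/1 = r*1 = r)
m(p) = 1/(-22 + 2*p) (m(p) = 1/((-22 + p) + p) = 1/(-22 + 2*p))
m(-454) - 1*352389 = 1/(2*(-11 - 454)) - 1*352389 = (½)/(-465) - 352389 = (½)*(-1/465) - 352389 = -1/930 - 352389 = -327721771/930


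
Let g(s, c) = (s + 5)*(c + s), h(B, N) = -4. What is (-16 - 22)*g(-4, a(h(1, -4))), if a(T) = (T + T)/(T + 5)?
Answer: 456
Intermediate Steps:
a(T) = 2*T/(5 + T) (a(T) = (2*T)/(5 + T) = 2*T/(5 + T))
g(s, c) = (5 + s)*(c + s)
(-16 - 22)*g(-4, a(h(1, -4))) = (-16 - 22)*((-4)² + 5*(2*(-4)/(5 - 4)) + 5*(-4) + (2*(-4)/(5 - 4))*(-4)) = -38*(16 + 5*(2*(-4)/1) - 20 + (2*(-4)/1)*(-4)) = -38*(16 + 5*(2*(-4)*1) - 20 + (2*(-4)*1)*(-4)) = -38*(16 + 5*(-8) - 20 - 8*(-4)) = -38*(16 - 40 - 20 + 32) = -38*(-12) = 456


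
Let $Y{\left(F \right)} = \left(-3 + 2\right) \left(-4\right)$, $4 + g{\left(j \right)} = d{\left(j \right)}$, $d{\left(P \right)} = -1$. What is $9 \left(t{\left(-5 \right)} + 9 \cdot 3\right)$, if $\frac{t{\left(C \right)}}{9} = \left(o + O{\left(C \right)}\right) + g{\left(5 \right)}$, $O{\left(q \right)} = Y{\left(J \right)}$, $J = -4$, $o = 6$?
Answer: $648$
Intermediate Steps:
$g{\left(j \right)} = -5$ ($g{\left(j \right)} = -4 - 1 = -5$)
$Y{\left(F \right)} = 4$ ($Y{\left(F \right)} = \left(-1\right) \left(-4\right) = 4$)
$O{\left(q \right)} = 4$
$t{\left(C \right)} = 45$ ($t{\left(C \right)} = 9 \left(\left(6 + 4\right) - 5\right) = 9 \left(10 - 5\right) = 9 \cdot 5 = 45$)
$9 \left(t{\left(-5 \right)} + 9 \cdot 3\right) = 9 \left(45 + 9 \cdot 3\right) = 9 \left(45 + 27\right) = 9 \cdot 72 = 648$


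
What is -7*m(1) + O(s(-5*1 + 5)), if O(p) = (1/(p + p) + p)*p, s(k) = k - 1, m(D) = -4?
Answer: 59/2 ≈ 29.500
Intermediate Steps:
s(k) = -1 + k
O(p) = p*(p + 1/(2*p)) (O(p) = (1/(2*p) + p)*p = (p + 1/(2*p))*p = p*(p + 1/(2*p)))
-7*m(1) + O(s(-5*1 + 5)) = -7*(-4) + (1/2 + (-1 + (-5*1 + 5))**2) = 28 + (1/2 + (-1 + (-5 + 5))**2) = 28 + (1/2 + (-1 + 0)**2) = 28 + (1/2 + (-1)**2) = 28 + (1/2 + 1) = 28 + 3/2 = 59/2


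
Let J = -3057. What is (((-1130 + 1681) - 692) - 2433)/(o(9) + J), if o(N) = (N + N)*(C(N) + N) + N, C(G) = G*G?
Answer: 429/238 ≈ 1.8025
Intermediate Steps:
C(G) = G²
o(N) = N + 2*N*(N + N²) (o(N) = (N + N)*(N² + N) + N = (2*N)*(N + N²) + N = 2*N*(N + N²) + N = N + 2*N*(N + N²))
(((-1130 + 1681) - 692) - 2433)/(o(9) + J) = (((-1130 + 1681) - 692) - 2433)/(9*(1 + 2*9 + 2*9²) - 3057) = ((551 - 692) - 2433)/(9*(1 + 18 + 2*81) - 3057) = (-141 - 2433)/(9*(1 + 18 + 162) - 3057) = -2574/(9*181 - 3057) = -2574/(1629 - 3057) = -2574/(-1428) = -2574*(-1/1428) = 429/238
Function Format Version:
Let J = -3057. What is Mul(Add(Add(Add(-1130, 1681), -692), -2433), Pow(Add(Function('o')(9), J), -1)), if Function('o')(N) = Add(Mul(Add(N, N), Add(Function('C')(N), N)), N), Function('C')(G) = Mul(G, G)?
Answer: Rational(429, 238) ≈ 1.8025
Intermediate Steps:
Function('C')(G) = Pow(G, 2)
Function('o')(N) = Add(N, Mul(2, N, Add(N, Pow(N, 2)))) (Function('o')(N) = Add(Mul(Add(N, N), Add(Pow(N, 2), N)), N) = Add(Mul(Mul(2, N), Add(N, Pow(N, 2))), N) = Add(Mul(2, N, Add(N, Pow(N, 2))), N) = Add(N, Mul(2, N, Add(N, Pow(N, 2)))))
Mul(Add(Add(Add(-1130, 1681), -692), -2433), Pow(Add(Function('o')(9), J), -1)) = Mul(Add(Add(Add(-1130, 1681), -692), -2433), Pow(Add(Mul(9, Add(1, Mul(2, 9), Mul(2, Pow(9, 2)))), -3057), -1)) = Mul(Add(Add(551, -692), -2433), Pow(Add(Mul(9, Add(1, 18, Mul(2, 81))), -3057), -1)) = Mul(Add(-141, -2433), Pow(Add(Mul(9, Add(1, 18, 162)), -3057), -1)) = Mul(-2574, Pow(Add(Mul(9, 181), -3057), -1)) = Mul(-2574, Pow(Add(1629, -3057), -1)) = Mul(-2574, Pow(-1428, -1)) = Mul(-2574, Rational(-1, 1428)) = Rational(429, 238)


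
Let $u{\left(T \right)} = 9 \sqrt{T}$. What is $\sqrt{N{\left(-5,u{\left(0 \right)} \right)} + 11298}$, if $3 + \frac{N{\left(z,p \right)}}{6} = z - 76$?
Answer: $\sqrt{10794} \approx 103.89$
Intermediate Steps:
$N{\left(z,p \right)} = -474 + 6 z$ ($N{\left(z,p \right)} = -18 + 6 \left(z - 76\right) = -18 + 6 \left(-76 + z\right) = -18 + \left(-456 + 6 z\right) = -474 + 6 z$)
$\sqrt{N{\left(-5,u{\left(0 \right)} \right)} + 11298} = \sqrt{\left(-474 + 6 \left(-5\right)\right) + 11298} = \sqrt{\left(-474 - 30\right) + 11298} = \sqrt{-504 + 11298} = \sqrt{10794}$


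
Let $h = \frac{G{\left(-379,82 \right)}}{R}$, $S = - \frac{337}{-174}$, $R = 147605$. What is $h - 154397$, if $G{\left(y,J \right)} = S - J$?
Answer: $- \frac{3965419852121}{25683270} \approx -1.544 \cdot 10^{5}$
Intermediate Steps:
$S = \frac{337}{174}$ ($S = \left(-337\right) \left(- \frac{1}{174}\right) = \frac{337}{174} \approx 1.9368$)
$G{\left(y,J \right)} = \frac{337}{174} - J$
$h = - \frac{13931}{25683270}$ ($h = \frac{\frac{337}{174} - 82}{147605} = \left(\frac{337}{174} - 82\right) \frac{1}{147605} = \left(- \frac{13931}{174}\right) \frac{1}{147605} = - \frac{13931}{25683270} \approx -0.00054242$)
$h - 154397 = - \frac{13931}{25683270} - 154397 = - \frac{3965419852121}{25683270}$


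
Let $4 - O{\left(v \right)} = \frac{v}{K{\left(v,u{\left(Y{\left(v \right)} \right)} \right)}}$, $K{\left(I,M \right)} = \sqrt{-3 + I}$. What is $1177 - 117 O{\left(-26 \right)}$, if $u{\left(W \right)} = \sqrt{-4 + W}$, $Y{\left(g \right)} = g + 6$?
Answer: $709 + \frac{3042 i \sqrt{29}}{29} \approx 709.0 + 564.88 i$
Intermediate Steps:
$Y{\left(g \right)} = 6 + g$
$O{\left(v \right)} = 4 - \frac{v}{\sqrt{-3 + v}}$
$1177 - 117 O{\left(-26 \right)} = 1177 - 117 \left(4 - - \frac{26}{\sqrt{-3 - 26}}\right) = 1177 - 117 \left(4 - - \frac{26}{i \sqrt{29}}\right) = 1177 - 117 \left(4 - - 26 \left(- \frac{i \sqrt{29}}{29}\right)\right) = 1177 - 117 \left(4 - \frac{26 i \sqrt{29}}{29}\right) = 1177 - \left(468 - \frac{3042 i \sqrt{29}}{29}\right) = 709 + \frac{3042 i \sqrt{29}}{29}$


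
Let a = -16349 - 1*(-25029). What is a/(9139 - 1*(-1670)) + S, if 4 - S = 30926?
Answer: -334227218/10809 ≈ -30921.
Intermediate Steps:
S = -30922 (S = 4 - 1*30926 = 4 - 30926 = -30922)
a = 8680 (a = -16349 + 25029 = 8680)
a/(9139 - 1*(-1670)) + S = 8680/(9139 - 1*(-1670)) - 30922 = 8680/(9139 + 1670) - 30922 = 8680/10809 - 30922 = -334227218/10809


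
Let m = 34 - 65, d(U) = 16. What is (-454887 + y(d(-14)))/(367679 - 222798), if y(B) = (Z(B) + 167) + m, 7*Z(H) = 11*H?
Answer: -289371/92197 ≈ -3.1386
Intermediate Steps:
Z(H) = 11*H/7 (Z(H) = (11*H)/7 = 11*H/7)
m = -31
y(B) = 136 + 11*B/7 (y(B) = (11*B/7 + 167) - 31 = (167 + 11*B/7) - 31 = 136 + 11*B/7)
(-454887 + y(d(-14)))/(367679 - 222798) = (-454887 + (136 + (11/7)*16))/(367679 - 222798) = (-454887 + (136 + 176/7))/144881 = (-454887 + 1128/7)*(1/144881) = -3183081/7*1/144881 = -289371/92197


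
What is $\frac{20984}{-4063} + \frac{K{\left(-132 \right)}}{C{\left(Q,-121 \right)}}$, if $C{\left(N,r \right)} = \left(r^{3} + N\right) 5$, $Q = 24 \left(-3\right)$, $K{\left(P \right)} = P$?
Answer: $- \frac{185879198044}{35990724395} \approx -5.1646$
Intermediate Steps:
$Q = -72$
$C{\left(N,r \right)} = 5 N + 5 r^{3}$ ($C{\left(N,r \right)} = \left(N + r^{3}\right) 5 = 5 N + 5 r^{3}$)
$\frac{20984}{-4063} + \frac{K{\left(-132 \right)}}{C{\left(Q,-121 \right)}} = \frac{20984}{-4063} - \frac{132}{5 \left(-72\right) + 5 \left(-121\right)^{3}} = 20984 \left(- \frac{1}{4063}\right) - \frac{132}{-360 + 5 \left(-1771561\right)} = - \frac{20984}{4063} - \frac{132}{-360 - 8857805} = - \frac{20984}{4063} - \frac{132}{-8858165} = - \frac{20984}{4063} - - \frac{132}{8858165} = - \frac{20984}{4063} + \frac{132}{8858165} = - \frac{185879198044}{35990724395}$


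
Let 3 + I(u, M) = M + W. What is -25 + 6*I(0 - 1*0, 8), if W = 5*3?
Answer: 95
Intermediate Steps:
W = 15
I(u, M) = 12 + M (I(u, M) = -3 + (M + 15) = -3 + (15 + M) = 12 + M)
-25 + 6*I(0 - 1*0, 8) = -25 + 6*(12 + 8) = -25 + 6*20 = -25 + 120 = 95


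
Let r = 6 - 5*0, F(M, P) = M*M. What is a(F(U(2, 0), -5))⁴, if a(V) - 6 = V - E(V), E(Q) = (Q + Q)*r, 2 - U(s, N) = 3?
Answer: 625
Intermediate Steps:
U(s, N) = -1 (U(s, N) = 2 - 1*3 = 2 - 3 = -1)
F(M, P) = M²
r = 6 (r = 6 + 0 = 6)
E(Q) = 12*Q (E(Q) = (Q + Q)*6 = (2*Q)*6 = 12*Q)
a(V) = 6 - 11*V (a(V) = 6 + (V - 12*V) = 6 - 11*V)
a(F(U(2, 0), -5))⁴ = (6 - 11*(-1)²)⁴ = (6 - 11*1)⁴ = (6 - 11)⁴ = (-5)⁴ = 625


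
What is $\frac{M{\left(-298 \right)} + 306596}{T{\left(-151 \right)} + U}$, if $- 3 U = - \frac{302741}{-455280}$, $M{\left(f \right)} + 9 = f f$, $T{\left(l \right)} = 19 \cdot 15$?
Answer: $\frac{540040843440}{388961659} \approx 1388.4$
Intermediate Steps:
$T{\left(l \right)} = 285$
$M{\left(f \right)} = -9 + f^{2}$ ($M{\left(f \right)} = -9 + f f = -9 + f^{2}$)
$U = - \frac{302741}{1365840}$ ($U = - \frac{\left(-302741\right) \frac{1}{-455280}}{3} = - \frac{\left(-302741\right) \left(- \frac{1}{455280}\right)}{3} = \left(- \frac{1}{3}\right) \frac{302741}{455280} = - \frac{302741}{1365840} \approx -0.22165$)
$\frac{M{\left(-298 \right)} + 306596}{T{\left(-151 \right)} + U} = \frac{\left(-9 + \left(-298\right)^{2}\right) + 306596}{285 - \frac{302741}{1365840}} = \frac{\left(-9 + 88804\right) + 306596}{\frac{388961659}{1365840}} = \left(88795 + 306596\right) \frac{1365840}{388961659} = 395391 \cdot \frac{1365840}{388961659} = \frac{540040843440}{388961659}$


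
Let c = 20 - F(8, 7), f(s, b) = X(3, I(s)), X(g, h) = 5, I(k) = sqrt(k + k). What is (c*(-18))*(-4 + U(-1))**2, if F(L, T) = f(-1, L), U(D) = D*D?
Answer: -2430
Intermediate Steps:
U(D) = D**2
I(k) = sqrt(2)*sqrt(k) (I(k) = sqrt(2*k) = sqrt(2)*sqrt(k))
f(s, b) = 5
F(L, T) = 5
c = 15 (c = 20 - 1*5 = 20 - 5 = 15)
(c*(-18))*(-4 + U(-1))**2 = (15*(-18))*(-4 + (-1)**2)**2 = -270*(-4 + 1)**2 = -270*(-3)**2 = -270*9 = -2430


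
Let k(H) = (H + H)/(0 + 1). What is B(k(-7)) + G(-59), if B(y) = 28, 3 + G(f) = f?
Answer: -34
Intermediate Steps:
k(H) = 2*H (k(H) = (2*H)/1 = (2*H)*1 = 2*H)
G(f) = -3 + f
B(k(-7)) + G(-59) = 28 + (-3 - 59) = 28 - 62 = -34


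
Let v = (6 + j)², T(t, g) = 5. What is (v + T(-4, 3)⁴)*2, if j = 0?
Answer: 1322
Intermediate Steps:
v = 36 (v = (6 + 0)² = 6² = 36)
(v + T(-4, 3)⁴)*2 = (36 + 5⁴)*2 = (36 + 625)*2 = 661*2 = 1322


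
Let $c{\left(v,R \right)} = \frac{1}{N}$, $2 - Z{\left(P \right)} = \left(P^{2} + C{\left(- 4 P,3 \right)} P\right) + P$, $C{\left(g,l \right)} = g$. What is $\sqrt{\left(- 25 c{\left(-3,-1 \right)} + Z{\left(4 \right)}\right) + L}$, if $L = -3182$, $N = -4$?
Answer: $\frac{3 i \sqrt{1391}}{2} \approx 55.944 i$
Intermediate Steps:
$Z{\left(P \right)} = 2 - P + 3 P^{2}$ ($Z{\left(P \right)} = 2 - \left(\left(P^{2} + - 4 P P\right) + P\right) = 2 - \left(\left(P^{2} - 4 P^{2}\right) + P\right) = 2 - \left(- 3 P^{2} + P\right) = 2 - \left(P - 3 P^{2}\right) = 2 + \left(- P + 3 P^{2}\right) = 2 - P + 3 P^{2}$)
$c{\left(v,R \right)} = - \frac{1}{4}$ ($c{\left(v,R \right)} = \frac{1}{-4} = - \frac{1}{4}$)
$\sqrt{\left(- 25 c{\left(-3,-1 \right)} + Z{\left(4 \right)}\right) + L} = \sqrt{\left(\left(-25\right) \left(- \frac{1}{4}\right) + \left(2 - 4 + 3 \cdot 4^{2}\right)\right) - 3182} = \sqrt{\left(\frac{25}{4} + \left(2 - 4 + 3 \cdot 16\right)\right) - 3182} = \sqrt{\left(\frac{25}{4} + \left(2 - 4 + 48\right)\right) - 3182} = \sqrt{\left(\frac{25}{4} + 46\right) - 3182} = \sqrt{\frac{209}{4} - 3182} = \sqrt{- \frac{12519}{4}} = \frac{3 i \sqrt{1391}}{2}$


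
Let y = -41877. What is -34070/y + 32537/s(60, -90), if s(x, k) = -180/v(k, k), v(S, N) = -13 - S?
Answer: -11656707497/837540 ≈ -13918.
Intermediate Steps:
s(x, k) = -180/(-13 - k)
-34070/y + 32537/s(60, -90) = -34070/(-41877) + 32537/((180/(13 - 90))) = -34070*(-1/41877) + 32537/((180/(-77))) = 34070/41877 + 32537/((180*(-1/77))) = 34070/41877 + 32537/(-180/77) = 34070/41877 + 32537*(-77/180) = 34070/41877 - 2505349/180 = -11656707497/837540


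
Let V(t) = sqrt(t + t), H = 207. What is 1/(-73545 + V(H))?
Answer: -24515/1802955537 - sqrt(46)/1802955537 ≈ -1.3601e-5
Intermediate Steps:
V(t) = sqrt(2)*sqrt(t) (V(t) = sqrt(2*t) = sqrt(2)*sqrt(t))
1/(-73545 + V(H)) = 1/(-73545 + sqrt(2)*sqrt(207)) = 1/(-73545 + sqrt(2)*(3*sqrt(23))) = 1/(-73545 + 3*sqrt(46))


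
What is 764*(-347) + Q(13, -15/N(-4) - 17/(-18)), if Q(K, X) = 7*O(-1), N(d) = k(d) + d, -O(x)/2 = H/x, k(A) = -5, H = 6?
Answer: -265024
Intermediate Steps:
O(x) = -12/x
N(d) = -5 + d
Q(K, X) = 84 (Q(K, X) = 7*(-12/(-1)) = 7*(-12*(-1)) = 7*12 = 84)
764*(-347) + Q(13, -15/N(-4) - 17/(-18)) = 764*(-347) + 84 = -265108 + 84 = -265024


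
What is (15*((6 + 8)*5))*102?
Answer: 107100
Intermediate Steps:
(15*((6 + 8)*5))*102 = (15*(14*5))*102 = (15*70)*102 = 1050*102 = 107100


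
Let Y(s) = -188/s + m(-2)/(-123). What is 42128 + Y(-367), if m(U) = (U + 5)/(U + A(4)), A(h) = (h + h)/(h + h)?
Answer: 633908091/15047 ≈ 42129.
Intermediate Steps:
A(h) = 1 (A(h) = (2*h)/((2*h)) = (2*h)*(1/(2*h)) = 1)
m(U) = (5 + U)/(1 + U) (m(U) = (U + 5)/(U + 1) = (5 + U)/(1 + U))
Y(s) = 1/41 - 188/s (Y(s) = -188/s + ((5 - 2)/(1 - 2))/(-123) = -188/s + (3/(-1))*(-1/123) = -188/s - 1*3*(-1/123) = -188/s - 3*(-1/123) = -188/s + 1/41 = 1/41 - 188/s)
42128 + Y(-367) = 42128 + (1/41)*(-7708 - 367)/(-367) = 42128 + (1/41)*(-1/367)*(-8075) = 42128 + 8075/15047 = 633908091/15047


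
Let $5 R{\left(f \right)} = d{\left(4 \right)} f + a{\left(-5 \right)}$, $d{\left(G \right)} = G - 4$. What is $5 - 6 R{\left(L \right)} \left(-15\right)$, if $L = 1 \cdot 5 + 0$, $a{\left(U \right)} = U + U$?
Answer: $-900$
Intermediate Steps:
$a{\left(U \right)} = 2 U$
$d{\left(G \right)} = -4 + G$
$L = 5$ ($L = 5 + 0 = 5$)
$R{\left(f \right)} = -2$ ($R{\left(f \right)} = \frac{\left(-4 + 4\right) f + 2 \left(-5\right)}{5} = \frac{0 f - 10}{5} = \frac{0 - 10}{5} = \frac{1}{5} \left(-10\right) = -2$)
$5 - 6 R{\left(L \right)} \left(-15\right) = 5 \left(-6\right) \left(-2\right) \left(-15\right) = 5 \cdot 12 \left(-15\right) = 5 \left(-180\right) = -900$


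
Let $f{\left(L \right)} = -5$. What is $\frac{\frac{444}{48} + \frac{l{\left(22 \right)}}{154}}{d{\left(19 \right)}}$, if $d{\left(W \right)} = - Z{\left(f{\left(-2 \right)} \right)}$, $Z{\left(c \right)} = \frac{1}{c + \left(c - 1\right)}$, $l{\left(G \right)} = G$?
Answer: $\frac{2893}{28} \approx 103.32$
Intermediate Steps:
$Z{\left(c \right)} = \frac{1}{-1 + 2 c}$ ($Z{\left(c \right)} = \frac{1}{c + \left(-1 + c\right)} = \frac{1}{-1 + 2 c}$)
$d{\left(W \right)} = \frac{1}{11}$ ($d{\left(W \right)} = - \frac{1}{-1 + 2 \left(-5\right)} = - \frac{1}{-1 - 10} = - \frac{1}{-11} = \left(-1\right) \left(- \frac{1}{11}\right) = \frac{1}{11}$)
$\frac{\frac{444}{48} + \frac{l{\left(22 \right)}}{154}}{d{\left(19 \right)}} = \left(\frac{444}{48} + \frac{22}{154}\right) \frac{1}{\frac{1}{11}} = \left(444 \cdot \frac{1}{48} + 22 \cdot \frac{1}{154}\right) 11 = \left(\frac{37}{4} + \frac{1}{7}\right) 11 = \frac{263}{28} \cdot 11 = \frac{2893}{28}$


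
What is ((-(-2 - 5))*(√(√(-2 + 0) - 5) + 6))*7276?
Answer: 305592 + 50932*√(-5 + I*√2) ≈ 3.2154e+5 + 1.15e+5*I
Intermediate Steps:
((-(-2 - 5))*(√(√(-2 + 0) - 5) + 6))*7276 = ((-1*(-7))*(√(√(-2) - 5) + 6))*7276 = (7*(√(I*√2 - 5) + 6))*7276 = (7*(√(-5 + I*√2) + 6))*7276 = (7*(6 + √(-5 + I*√2)))*7276 = (42 + 7*√(-5 + I*√2))*7276 = 305592 + 50932*√(-5 + I*√2)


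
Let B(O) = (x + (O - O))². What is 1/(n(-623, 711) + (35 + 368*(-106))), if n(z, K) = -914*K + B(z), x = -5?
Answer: -1/688802 ≈ -1.4518e-6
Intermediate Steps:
B(O) = 25 (B(O) = (-5 + (O - O))² = (-5 + 0)² = (-5)² = 25)
n(z, K) = 25 - 914*K (n(z, K) = -914*K + 25 = 25 - 914*K)
1/(n(-623, 711) + (35 + 368*(-106))) = 1/((25 - 914*711) + (35 + 368*(-106))) = 1/((25 - 649854) + (35 - 39008)) = 1/(-649829 - 38973) = 1/(-688802) = -1/688802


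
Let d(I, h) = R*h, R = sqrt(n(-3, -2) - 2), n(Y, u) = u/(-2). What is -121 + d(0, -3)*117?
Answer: -121 - 351*I ≈ -121.0 - 351.0*I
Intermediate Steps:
n(Y, u) = -u/2 (n(Y, u) = u*(-1/2) = -u/2)
R = I (R = sqrt(-1/2*(-2) - 2) = sqrt(1 - 2) = sqrt(-1) = I ≈ 1.0*I)
d(I, h) = I*h
-121 + d(0, -3)*117 = -121 + (I*(-3))*117 = -121 - 3*I*117 = -121 - 351*I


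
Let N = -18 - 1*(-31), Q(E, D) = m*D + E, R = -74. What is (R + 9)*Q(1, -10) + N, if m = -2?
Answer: -1352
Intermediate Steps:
Q(E, D) = E - 2*D (Q(E, D) = -2*D + E = E - 2*D)
N = 13 (N = -18 + 31 = 13)
(R + 9)*Q(1, -10) + N = (-74 + 9)*(1 - 2*(-10)) + 13 = -65*(1 + 20) + 13 = -65*21 + 13 = -1365 + 13 = -1352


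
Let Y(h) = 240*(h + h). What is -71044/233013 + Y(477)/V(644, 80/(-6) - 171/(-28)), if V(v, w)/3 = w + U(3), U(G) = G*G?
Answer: 1493807795884/34718937 ≈ 43026.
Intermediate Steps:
U(G) = G**2
V(v, w) = 27 + 3*w (V(v, w) = 3*(w + 3**2) = 3*(w + 9) = 3*(9 + w) = 27 + 3*w)
Y(h) = 480*h (Y(h) = 240*(2*h) = 480*h)
-71044/233013 + Y(477)/V(644, 80/(-6) - 171/(-28)) = -71044/233013 + (480*477)/(27 + 3*(80/(-6) - 171/(-28))) = -71044*1/233013 + 228960/(27 + 3*(80*(-1/6) - 171*(-1/28))) = -71044/233013 + 228960/(27 + 3*(-40/3 + 171/28)) = -71044/233013 + 228960/(27 + 3*(-607/84)) = -71044/233013 + 228960/(27 - 607/28) = -71044/233013 + 228960/(149/28) = -71044/233013 + 228960*(28/149) = -71044/233013 + 6410880/149 = 1493807795884/34718937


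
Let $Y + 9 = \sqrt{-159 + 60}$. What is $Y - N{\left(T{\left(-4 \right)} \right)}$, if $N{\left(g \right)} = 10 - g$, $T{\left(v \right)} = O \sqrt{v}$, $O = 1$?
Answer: $-19 + 2 i + 3 i \sqrt{11} \approx -19.0 + 11.95 i$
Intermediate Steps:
$T{\left(v \right)} = \sqrt{v}$ ($T{\left(v \right)} = 1 \sqrt{v} = \sqrt{v}$)
$Y = -9 + 3 i \sqrt{11}$ ($Y = -9 + \sqrt{-159 + 60} = -9 + \sqrt{-99} = -9 + 3 i \sqrt{11} \approx -9.0 + 9.9499 i$)
$Y - N{\left(T{\left(-4 \right)} \right)} = \left(-9 + 3 i \sqrt{11}\right) - \left(10 - \sqrt{-4}\right) = \left(-9 + 3 i \sqrt{11}\right) - \left(10 - 2 i\right) = -19 + 2 i + 3 i \sqrt{11}$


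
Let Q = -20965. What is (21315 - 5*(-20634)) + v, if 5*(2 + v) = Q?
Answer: 120290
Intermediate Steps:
v = -4195 (v = -2 + (⅕)*(-20965) = -2 - 4193 = -4195)
(21315 - 5*(-20634)) + v = (21315 - 5*(-20634)) - 4195 = (21315 + 103170) - 4195 = 124485 - 4195 = 120290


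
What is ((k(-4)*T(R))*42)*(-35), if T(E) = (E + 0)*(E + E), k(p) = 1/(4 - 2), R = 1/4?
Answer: -735/8 ≈ -91.875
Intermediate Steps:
R = 1/4 ≈ 0.25000
k(p) = 1/2
T(E) = 2*E**2 (T(E) = E*(2*E) = 2*E**2)
((k(-4)*T(R))*42)*(-35) = (((2*(1/4)**2)/2)*42)*(-35) = (((2*(1/16))/2)*42)*(-35) = (((1/2)*(1/8))*42)*(-35) = ((1/16)*42)*(-35) = (21/8)*(-35) = -735/8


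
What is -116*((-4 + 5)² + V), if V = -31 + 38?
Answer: -928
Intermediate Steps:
V = 7
-116*((-4 + 5)² + V) = -116*((-4 + 5)² + 7) = -116*(1² + 7) = -116*(1 + 7) = -116*8 = -928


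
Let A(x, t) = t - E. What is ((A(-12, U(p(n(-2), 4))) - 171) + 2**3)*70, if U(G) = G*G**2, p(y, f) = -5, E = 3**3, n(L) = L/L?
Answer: -22050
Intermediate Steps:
n(L) = 1
E = 27
U(G) = G**3
A(x, t) = -27 + t (A(x, t) = t - 1*27 = t - 27 = -27 + t)
((A(-12, U(p(n(-2), 4))) - 171) + 2**3)*70 = (((-27 + (-5)**3) - 171) + 2**3)*70 = (((-27 - 125) - 171) + 8)*70 = ((-152 - 171) + 8)*70 = (-323 + 8)*70 = -315*70 = -22050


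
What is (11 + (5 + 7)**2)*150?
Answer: 23250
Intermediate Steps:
(11 + (5 + 7)**2)*150 = (11 + 12**2)*150 = (11 + 144)*150 = 155*150 = 23250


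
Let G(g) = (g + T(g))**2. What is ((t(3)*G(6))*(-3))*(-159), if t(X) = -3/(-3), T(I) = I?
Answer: 68688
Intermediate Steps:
t(X) = 1 (t(X) = -3*(-1/3) = 1)
G(g) = 4*g**2 (G(g) = (g + g)**2 = (2*g)**2 = 4*g**2)
((t(3)*G(6))*(-3))*(-159) = ((1*(4*6**2))*(-3))*(-159) = ((1*(4*36))*(-3))*(-159) = ((1*144)*(-3))*(-159) = (144*(-3))*(-159) = -432*(-159) = 68688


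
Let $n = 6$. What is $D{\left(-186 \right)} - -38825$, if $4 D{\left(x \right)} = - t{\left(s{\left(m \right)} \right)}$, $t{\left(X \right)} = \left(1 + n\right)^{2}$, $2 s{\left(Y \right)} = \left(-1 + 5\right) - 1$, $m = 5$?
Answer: $\frac{155251}{4} \approx 38813.0$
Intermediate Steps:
$s{\left(Y \right)} = \frac{3}{2}$ ($s{\left(Y \right)} = \frac{\left(-1 + 5\right) - 1}{2} = \frac{4 - 1}{2} = \frac{1}{2} \cdot 3 = \frac{3}{2}$)
$t{\left(X \right)} = 49$ ($t{\left(X \right)} = \left(1 + 6\right)^{2} = 7^{2} = 49$)
$D{\left(x \right)} = - \frac{49}{4}$ ($D{\left(x \right)} = \frac{\left(-1\right) 49}{4} = \frac{1}{4} \left(-49\right) = - \frac{49}{4}$)
$D{\left(-186 \right)} - -38825 = - \frac{49}{4} - -38825 = - \frac{49}{4} + 38825 = \frac{155251}{4}$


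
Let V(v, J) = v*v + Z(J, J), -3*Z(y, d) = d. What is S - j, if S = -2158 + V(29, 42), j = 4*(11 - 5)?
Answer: -1355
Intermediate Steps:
Z(y, d) = -d/3
V(v, J) = v² - J/3 (V(v, J) = v*v - J/3 = v² - J/3)
j = 24 (j = 4*6 = 24)
S = -1331 (S = -2158 + (29² - ⅓*42) = -2158 + (841 - 14) = -2158 + 827 = -1331)
S - j = -1331 - 1*24 = -1331 - 24 = -1355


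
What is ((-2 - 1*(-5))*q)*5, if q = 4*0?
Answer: 0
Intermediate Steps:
q = 0
((-2 - 1*(-5))*q)*5 = ((-2 - 1*(-5))*0)*5 = ((-2 + 5)*0)*5 = (3*0)*5 = 0*5 = 0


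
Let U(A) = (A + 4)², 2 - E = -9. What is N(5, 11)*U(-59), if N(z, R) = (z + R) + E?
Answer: 81675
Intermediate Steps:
E = 11 (E = 2 - 1*(-9) = 2 + 9 = 11)
N(z, R) = 11 + R + z (N(z, R) = (z + R) + 11 = (R + z) + 11 = 11 + R + z)
U(A) = (4 + A)²
N(5, 11)*U(-59) = (11 + 11 + 5)*(4 - 59)² = 27*(-55)² = 27*3025 = 81675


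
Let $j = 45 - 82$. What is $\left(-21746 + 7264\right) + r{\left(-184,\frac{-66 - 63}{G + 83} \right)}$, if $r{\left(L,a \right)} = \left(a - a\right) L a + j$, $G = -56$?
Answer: $-14519$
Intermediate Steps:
$j = -37$
$r{\left(L,a \right)} = -37$ ($r{\left(L,a \right)} = \left(a - a\right) L a - 37 = 0 L a - 37 = 0 a - 37 = 0 - 37 = -37$)
$\left(-21746 + 7264\right) + r{\left(-184,\frac{-66 - 63}{G + 83} \right)} = \left(-21746 + 7264\right) - 37 = -14482 - 37 = -14519$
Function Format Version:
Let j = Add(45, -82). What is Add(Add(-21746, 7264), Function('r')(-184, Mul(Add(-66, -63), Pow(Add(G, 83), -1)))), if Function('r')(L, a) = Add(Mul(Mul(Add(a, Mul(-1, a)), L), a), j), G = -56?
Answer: -14519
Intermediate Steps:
j = -37
Function('r')(L, a) = -37 (Function('r')(L, a) = Add(Mul(Mul(Add(a, Mul(-1, a)), L), a), -37) = Add(Mul(Mul(0, L), a), -37) = Add(Mul(0, a), -37) = Add(0, -37) = -37)
Add(Add(-21746, 7264), Function('r')(-184, Mul(Add(-66, -63), Pow(Add(G, 83), -1)))) = Add(Add(-21746, 7264), -37) = Add(-14482, -37) = -14519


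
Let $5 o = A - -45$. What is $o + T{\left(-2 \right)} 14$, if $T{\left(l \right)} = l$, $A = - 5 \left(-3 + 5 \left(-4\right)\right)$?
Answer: $4$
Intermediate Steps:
$A = 115$ ($A = - 5 \left(-3 - 20\right) = \left(-5\right) \left(-23\right) = 115$)
$o = 32$ ($o = \frac{115 - -45}{5} = \frac{115 + 45}{5} = \frac{1}{5} \cdot 160 = 32$)
$o + T{\left(-2 \right)} 14 = 32 - 28 = 4$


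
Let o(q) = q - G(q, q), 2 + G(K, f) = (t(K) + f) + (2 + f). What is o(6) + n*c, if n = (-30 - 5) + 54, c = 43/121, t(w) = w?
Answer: -635/121 ≈ -5.2479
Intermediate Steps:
G(K, f) = K + 2*f (G(K, f) = -2 + ((K + f) + (2 + f)) = -2 + (2 + K + 2*f) = K + 2*f)
o(q) = -2*q (o(q) = q - (q + 2*q) = q - 3*q = -2*q)
c = 43/121 (c = 43*(1/121) = 43/121 ≈ 0.35537)
n = 19 (n = -35 + 54 = 19)
o(6) + n*c = -2*6 + 19*(43/121) = -12 + 817/121 = -635/121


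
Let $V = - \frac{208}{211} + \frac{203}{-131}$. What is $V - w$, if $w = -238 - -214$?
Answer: $\frac{593303}{27641} \approx 21.465$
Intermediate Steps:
$w = -24$ ($w = -238 + 214 = -24$)
$V = - \frac{70081}{27641}$ ($V = \left(-208\right) \frac{1}{211} + 203 \left(- \frac{1}{131}\right) = - \frac{208}{211} - \frac{203}{131} = - \frac{70081}{27641} \approx -2.5354$)
$V - w = - \frac{70081}{27641} - -24 = - \frac{70081}{27641} + 24 = \frac{593303}{27641}$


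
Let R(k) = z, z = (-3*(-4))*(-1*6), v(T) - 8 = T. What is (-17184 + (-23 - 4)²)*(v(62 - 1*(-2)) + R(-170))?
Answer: 0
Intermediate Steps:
v(T) = 8 + T
z = -72 (z = 12*(-6) = -72)
R(k) = -72
(-17184 + (-23 - 4)²)*(v(62 - 1*(-2)) + R(-170)) = (-17184 + (-23 - 4)²)*((8 + (62 - 1*(-2))) - 72) = (-17184 + (-27)²)*((8 + (62 + 2)) - 72) = (-17184 + 729)*((8 + 64) - 72) = -16455*(72 - 72) = -16455*0 = 0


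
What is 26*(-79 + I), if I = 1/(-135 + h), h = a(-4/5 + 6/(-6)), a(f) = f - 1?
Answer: -108872/53 ≈ -2054.2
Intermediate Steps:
a(f) = -1 + f
h = -14/5 (h = -1 + (-4/5 + 6/(-6)) = -1 + (-4*⅕ + 6*(-⅙)) = -1 + (-⅘ - 1) = -1 - 9/5 = -14/5 ≈ -2.8000)
I = -5/689 (I = 1/(-135 - 14/5) = 1/(-689/5) = -5/689 ≈ -0.0072569)
26*(-79 + I) = 26*(-79 - 5/689) = 26*(-54436/689) = -108872/53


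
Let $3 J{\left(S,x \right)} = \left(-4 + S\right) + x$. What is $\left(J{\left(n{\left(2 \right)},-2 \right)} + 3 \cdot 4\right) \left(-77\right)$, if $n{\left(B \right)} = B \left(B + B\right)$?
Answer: $- \frac{2926}{3} \approx -975.33$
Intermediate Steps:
$n{\left(B \right)} = 2 B^{2}$ ($n{\left(B \right)} = B 2 B = 2 B^{2}$)
$J{\left(S,x \right)} = - \frac{4}{3} + \frac{S}{3} + \frac{x}{3}$ ($J{\left(S,x \right)} = \frac{\left(-4 + S\right) + x}{3} = \frac{-4 + S + x}{3} = - \frac{4}{3} + \frac{S}{3} + \frac{x}{3}$)
$\left(J{\left(n{\left(2 \right)},-2 \right)} + 3 \cdot 4\right) \left(-77\right) = \left(\left(- \frac{4}{3} + \frac{2 \cdot 2^{2}}{3} + \frac{1}{3} \left(-2\right)\right) + 3 \cdot 4\right) \left(-77\right) = \left(\left(- \frac{4}{3} + \frac{2 \cdot 4}{3} - \frac{2}{3}\right) + 12\right) \left(-77\right) = \left(\left(- \frac{4}{3} + \frac{1}{3} \cdot 8 - \frac{2}{3}\right) + 12\right) \left(-77\right) = \left(\left(- \frac{4}{3} + \frac{8}{3} - \frac{2}{3}\right) + 12\right) \left(-77\right) = \left(\frac{2}{3} + 12\right) \left(-77\right) = \frac{38}{3} \left(-77\right) = - \frac{2926}{3}$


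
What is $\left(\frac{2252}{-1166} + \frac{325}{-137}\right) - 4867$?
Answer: $- \frac{389075894}{79871} \approx -4871.3$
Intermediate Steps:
$\left(\frac{2252}{-1166} + \frac{325}{-137}\right) - 4867 = \left(2252 \left(- \frac{1}{1166}\right) + 325 \left(- \frac{1}{137}\right)\right) - 4867 = \left(- \frac{1126}{583} - \frac{325}{137}\right) - 4867 = - \frac{343737}{79871} - 4867 = - \frac{389075894}{79871}$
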